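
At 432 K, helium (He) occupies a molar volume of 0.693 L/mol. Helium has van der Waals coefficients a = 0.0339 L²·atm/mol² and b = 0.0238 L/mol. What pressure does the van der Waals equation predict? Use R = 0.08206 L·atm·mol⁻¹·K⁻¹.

P = RT/(V_m − b) − a/V_m²
RT/(V_m − b) = (0.08206)(432)/(0.693 − 0.0238) = 35.450/0.66920 = 52.974 atm
a/V_m² = 0.0339/(0.693)² = 0.070588 atm
P = 52.974 − 0.070588 = 52.90 atm

P ≈ 52.90 atm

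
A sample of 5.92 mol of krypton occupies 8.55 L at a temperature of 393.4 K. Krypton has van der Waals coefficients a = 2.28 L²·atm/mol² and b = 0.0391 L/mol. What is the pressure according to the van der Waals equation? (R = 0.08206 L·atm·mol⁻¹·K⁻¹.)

P = nRT/(V − nb) − a n²/V²
nRT/(V − nb) = (5.92)(0.08206)(393.4)/(8.55 − 5.92×0.0391) = 191.11/8.3185 = 22.974 atm
a n²/V² = (2.28)(5.92)²/(8.55)² = 1.0931 atm
P = 22.974 − 1.0931 = 21.88 atm

P ≈ 21.88 atm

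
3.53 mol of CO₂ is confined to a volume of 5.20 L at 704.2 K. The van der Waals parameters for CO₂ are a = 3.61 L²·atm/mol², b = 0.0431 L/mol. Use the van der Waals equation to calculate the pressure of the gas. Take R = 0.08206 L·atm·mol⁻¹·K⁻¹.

P ≈ 38.75 atm

P = nRT/(V − nb) − a n²/V²
nRT/(V − nb) = (3.53)(0.08206)(704.2)/(5.20 − 3.53×0.0431) = 203.99/5.0479 = 40.411 atm
a n²/V² = (3.61)(3.53)²/(5.20)² = 1.6636 atm
P = 40.411 − 1.6636 = 38.75 atm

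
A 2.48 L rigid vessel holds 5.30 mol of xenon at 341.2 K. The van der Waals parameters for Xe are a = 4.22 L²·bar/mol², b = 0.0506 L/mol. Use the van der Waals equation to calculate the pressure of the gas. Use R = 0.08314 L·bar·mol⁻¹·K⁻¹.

P = nRT/(V − nb) − a n²/V²
nRT/(V − nb) = (5.30)(0.08314)(341.2)/(2.48 − 5.30×0.0506) = 150.35/2.2118 = 67.976 bar
a n²/V² = (4.22)(5.30)²/(2.48)² = 19.274 bar
P = 67.976 − 19.274 = 48.70 bar

P ≈ 48.70 bar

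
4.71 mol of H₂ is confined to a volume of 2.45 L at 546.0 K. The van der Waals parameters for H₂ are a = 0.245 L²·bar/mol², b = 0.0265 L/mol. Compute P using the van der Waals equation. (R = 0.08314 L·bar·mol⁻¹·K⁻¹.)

P = nRT/(V − nb) − a n²/V²
nRT/(V − nb) = (4.71)(0.08314)(546.0)/(2.45 − 4.71×0.0265) = 213.81/2.3252 = 91.953 bar
a n²/V² = (0.245)(4.71)²/(2.45)² = 0.90547 bar
P = 91.953 − 0.90547 = 91.05 bar

P ≈ 91.05 bar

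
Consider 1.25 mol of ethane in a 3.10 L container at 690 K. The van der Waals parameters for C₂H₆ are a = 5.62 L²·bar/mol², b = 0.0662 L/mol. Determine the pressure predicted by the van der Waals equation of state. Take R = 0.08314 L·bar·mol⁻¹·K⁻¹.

P = nRT/(V − nb) − a n²/V²
nRT/(V − nb) = (1.25)(0.08314)(690)/(3.10 − 1.25×0.0662) = 71.708/3.0173 = 23.766 bar
a n²/V² = (5.62)(1.25)²/(3.10)² = 0.91376 bar
P = 23.766 − 0.91376 = 22.85 bar

P ≈ 22.85 bar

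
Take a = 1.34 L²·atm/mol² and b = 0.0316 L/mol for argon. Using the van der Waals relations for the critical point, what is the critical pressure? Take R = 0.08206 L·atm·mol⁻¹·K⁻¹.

For a van der Waals gas, P_c = a/(27b²).
P_c = 1.34/(27×(0.0316)²) = 1.34/0.026961 = 49.70 atm

P_c ≈ 49.70 atm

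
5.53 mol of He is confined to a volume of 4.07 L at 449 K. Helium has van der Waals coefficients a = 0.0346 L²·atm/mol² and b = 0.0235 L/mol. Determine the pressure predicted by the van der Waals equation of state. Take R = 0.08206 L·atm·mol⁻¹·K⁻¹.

P = nRT/(V − nb) − a n²/V²
nRT/(V − nb) = (5.53)(0.08206)(449)/(4.07 − 5.53×0.0235) = 203.75/3.9400 = 51.713 atm
a n²/V² = (0.0346)(5.53)²/(4.07)² = 0.063876 atm
P = 51.713 − 0.063876 = 51.65 atm

P ≈ 51.65 atm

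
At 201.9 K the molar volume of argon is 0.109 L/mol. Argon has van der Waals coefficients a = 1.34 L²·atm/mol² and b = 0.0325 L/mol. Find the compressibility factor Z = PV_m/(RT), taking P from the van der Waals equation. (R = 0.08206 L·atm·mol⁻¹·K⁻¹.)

P = RT/(V_m − b) − a/V_m² = (0.08206)(201.9)/(0.109 − 0.0325) − 1.34/(0.109)²
  = 16.568/0.076500 − 112.79 = 216.58 − 112.79 = 103.79 atm
Z = PV_m/(RT) = (103.79)(0.109)/((0.08206)(201.9)) = 11.313/16.568 = 0.6828

Z ≈ 0.6828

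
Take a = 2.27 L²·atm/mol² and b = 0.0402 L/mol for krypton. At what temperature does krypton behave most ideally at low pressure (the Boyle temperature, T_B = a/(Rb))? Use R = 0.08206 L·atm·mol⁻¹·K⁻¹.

For a van der Waals gas the second virial coefficient B₂ = b − a/(RT) vanishes at T_B = a/(Rb).
T_B = 2.27/(0.08206×0.0402) = 2.27/0.0032988 = 688.1 K

T_B ≈ 688.1 K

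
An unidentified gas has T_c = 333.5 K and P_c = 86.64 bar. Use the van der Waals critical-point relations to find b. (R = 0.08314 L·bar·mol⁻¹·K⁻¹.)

From T_c = 8a/(27Rb) and P_c = a/(27b²): b = R T_c/(8 P_c).
b = (0.08314)(333.5)/(8×86.64) = 27.727/693.12 = 0.04000 L/mol

b ≈ 0.04000 L/mol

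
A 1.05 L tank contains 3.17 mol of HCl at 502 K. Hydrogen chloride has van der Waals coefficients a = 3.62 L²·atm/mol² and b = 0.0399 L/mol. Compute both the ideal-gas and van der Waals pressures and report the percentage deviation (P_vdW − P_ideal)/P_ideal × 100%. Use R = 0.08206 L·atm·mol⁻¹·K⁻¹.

Ideal: P_ideal = nRT/V = (3.17)(0.08206)(502)/1.05 = 124.367 atm
vdW: P = nRT/(V − nb) − a n²/V² = 130.585/0.923517 − 36.3770/1.10250 = 141.400 − 32.9950 = 108.405 atm
% deviation = (108.405 − 124.367)/124.367 × 100% = -12.83%

-12.83 %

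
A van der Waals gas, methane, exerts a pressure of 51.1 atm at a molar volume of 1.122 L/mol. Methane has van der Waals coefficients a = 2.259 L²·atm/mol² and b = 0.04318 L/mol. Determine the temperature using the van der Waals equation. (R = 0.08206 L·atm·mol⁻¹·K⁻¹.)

T = (P + a/V_m²)(V_m − b)/R
P + a/V_m² = 51.1 + 2.259/(1.122)² = 52.894 atm
V_m − b = 1.122 − 0.04318 = 1.0788 L/mol
T = (52.894)(1.0788)/0.08206 = 695.4 K

T ≈ 695.4 K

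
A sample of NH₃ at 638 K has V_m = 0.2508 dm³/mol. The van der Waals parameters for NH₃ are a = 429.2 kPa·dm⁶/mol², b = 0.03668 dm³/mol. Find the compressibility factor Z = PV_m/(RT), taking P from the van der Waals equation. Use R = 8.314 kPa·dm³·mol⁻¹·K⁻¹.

P = RT/(V_m − b) − a/V_m² = (8.314)(638)/(0.2508 − 0.03668) − 429.2/(0.2508)²
  = 5304.3/0.21412 − 6823.5 = 24773 − 6823.5 = 17950 kPa
Z = PV_m/(RT) = (17950)(0.2508)/((8.314)(638)) = 4501.9/5304.3 = 0.8487

Z ≈ 0.8487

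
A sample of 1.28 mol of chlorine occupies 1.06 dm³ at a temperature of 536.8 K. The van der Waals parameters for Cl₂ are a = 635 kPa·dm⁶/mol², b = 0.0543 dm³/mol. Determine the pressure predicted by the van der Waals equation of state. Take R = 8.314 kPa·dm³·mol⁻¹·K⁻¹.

P ≈ 4841 kPa

P = nRT/(V − nb) − a n²/V²
nRT/(V − nb) = (1.28)(8.314)(536.8)/(1.06 − 1.28×0.0543) = 5712.6/0.99050 = 5767.4 kPa
a n²/V² = (635)(1.28)²/(1.06)² = 925.94 kPa
P = 5767.4 − 925.94 = 4841 kPa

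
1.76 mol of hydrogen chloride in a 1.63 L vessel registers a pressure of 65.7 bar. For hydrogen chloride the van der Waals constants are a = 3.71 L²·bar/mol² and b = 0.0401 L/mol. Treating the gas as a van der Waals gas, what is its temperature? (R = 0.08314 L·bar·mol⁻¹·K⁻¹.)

T ≈ 746.3 K

T = (P + a n²/V²)(V − nb)/(nR)
P + a n²/V² = 65.7 + (3.71)(1.76)²/(1.63)² = 70.025 bar
V − nb = 1.63 − (1.76)(0.0401) = 1.5594 L
T = (70.025)(1.5594)/((1.76)(0.08314)) = 746.3 K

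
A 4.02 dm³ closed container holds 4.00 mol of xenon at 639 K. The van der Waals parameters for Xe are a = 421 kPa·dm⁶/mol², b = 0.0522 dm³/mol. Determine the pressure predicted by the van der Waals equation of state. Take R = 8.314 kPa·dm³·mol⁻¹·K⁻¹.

P = nRT/(V − nb) − a n²/V²
nRT/(V − nb) = (4.00)(8.314)(639)/(4.02 − 4.00×0.0522) = 21251/3.8112 = 5575.9 kPa
a n²/V² = (421)(4.00)²/(4.02)² = 416.82 kPa
P = 5575.9 − 416.82 = 5159 kPa

P ≈ 5159 kPa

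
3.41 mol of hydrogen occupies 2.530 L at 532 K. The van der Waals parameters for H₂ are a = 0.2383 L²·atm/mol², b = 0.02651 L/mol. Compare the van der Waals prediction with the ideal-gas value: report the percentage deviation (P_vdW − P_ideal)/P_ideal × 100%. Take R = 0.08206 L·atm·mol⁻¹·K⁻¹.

2.97 %

Ideal: P_ideal = nRT/V = (3.41)(0.08206)(532)/2.530 = 58.8406 atm
vdW: P = nRT/(V − nb) − a n²/V² = 148.867/2.43960 − 2.77098/6.40090 = 61.0211 − 0.432905 = 60.5882 atm
% deviation = (60.5882 − 58.8406)/58.8406 × 100% = 2.97%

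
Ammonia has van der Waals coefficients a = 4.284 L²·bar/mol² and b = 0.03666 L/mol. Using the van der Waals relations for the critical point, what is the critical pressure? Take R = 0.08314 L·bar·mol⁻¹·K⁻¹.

P_c ≈ 118.1 bar

For a van der Waals gas, P_c = a/(27b²).
P_c = 4.284/(27×(0.03666)²) = 4.284/0.036287 = 118.1 bar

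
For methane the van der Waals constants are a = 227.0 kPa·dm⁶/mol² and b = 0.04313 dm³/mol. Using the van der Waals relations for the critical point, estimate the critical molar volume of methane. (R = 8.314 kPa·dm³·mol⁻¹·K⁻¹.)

For a van der Waals gas, V_m,c = 3b.
V_m,c = 3×0.04313 = 0.1294 dm³/mol

V_m,c ≈ 0.1294 dm³/mol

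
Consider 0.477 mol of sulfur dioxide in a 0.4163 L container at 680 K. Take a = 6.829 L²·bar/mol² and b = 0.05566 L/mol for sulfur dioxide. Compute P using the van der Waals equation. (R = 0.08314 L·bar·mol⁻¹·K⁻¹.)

P ≈ 60.23 bar

P = nRT/(V − nb) − a n²/V²
nRT/(V − nb) = (0.477)(0.08314)(680)/(0.4163 − 0.477×0.05566) = 26.967/0.38975 = 69.191 bar
a n²/V² = (6.829)(0.477)²/(0.4163)² = 8.9656 bar
P = 69.191 − 8.9656 = 60.23 bar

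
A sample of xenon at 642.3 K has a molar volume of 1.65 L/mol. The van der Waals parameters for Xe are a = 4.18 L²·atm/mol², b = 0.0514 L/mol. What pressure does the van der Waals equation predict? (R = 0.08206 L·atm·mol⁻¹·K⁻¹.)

P ≈ 31.44 atm

P = RT/(V_m − b) − a/V_m²
RT/(V_m − b) = (0.08206)(642.3)/(1.65 − 0.0514) = 52.707/1.5986 = 32.971 atm
a/V_m² = 4.18/(1.65)² = 1.5354 atm
P = 32.971 − 1.5354 = 31.44 atm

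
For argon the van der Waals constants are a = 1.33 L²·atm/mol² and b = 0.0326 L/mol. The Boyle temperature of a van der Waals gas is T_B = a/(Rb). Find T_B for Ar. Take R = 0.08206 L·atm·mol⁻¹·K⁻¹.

For a van der Waals gas the second virial coefficient B₂ = b − a/(RT) vanishes at T_B = a/(Rb).
T_B = 1.33/(0.08206×0.0326) = 1.33/0.0026752 = 497.2 K

T_B ≈ 497.2 K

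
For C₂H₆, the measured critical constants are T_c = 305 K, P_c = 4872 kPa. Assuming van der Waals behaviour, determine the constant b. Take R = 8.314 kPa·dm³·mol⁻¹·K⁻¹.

b ≈ 0.06506 dm³/mol

From T_c = 8a/(27Rb) and P_c = a/(27b²): b = R T_c/(8 P_c).
b = (8.314)(305)/(8×4872) = 2535.8/38976 = 0.06506 dm³/mol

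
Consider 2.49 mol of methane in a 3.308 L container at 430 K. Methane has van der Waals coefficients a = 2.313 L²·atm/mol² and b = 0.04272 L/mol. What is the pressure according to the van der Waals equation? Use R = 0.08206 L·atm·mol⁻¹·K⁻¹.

P = nRT/(V − nb) − a n²/V²
nRT/(V − nb) = (2.49)(0.08206)(430)/(3.308 − 2.49×0.04272) = 87.862/3.2016 = 27.443 atm
a n²/V² = (2.313)(2.49)²/(3.308)² = 1.3105 atm
P = 27.443 − 1.3105 = 26.13 atm

P ≈ 26.13 atm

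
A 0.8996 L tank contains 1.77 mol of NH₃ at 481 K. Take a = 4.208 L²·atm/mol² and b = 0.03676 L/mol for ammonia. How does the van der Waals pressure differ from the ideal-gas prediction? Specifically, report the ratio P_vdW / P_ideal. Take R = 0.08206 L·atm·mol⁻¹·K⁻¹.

Ideal: P_ideal = nRT/V = (1.77)(0.08206)(481)/0.8996 = 77.6605 atm
vdW: P = nRT/(V − nb) − a n²/V² = 69.8634/0.834535 − 13.1832/0.809280 = 83.7154 − 16.2900 = 67.4254 atm
Ratio = 67.4254/77.6605 = 0.8682

P_vdW / P_ideal ≈ 0.8682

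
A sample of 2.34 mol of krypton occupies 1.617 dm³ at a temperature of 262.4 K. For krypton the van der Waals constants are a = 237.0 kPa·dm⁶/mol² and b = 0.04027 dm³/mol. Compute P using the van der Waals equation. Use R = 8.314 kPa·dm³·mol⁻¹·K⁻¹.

P = nRT/(V − nb) − a n²/V²
nRT/(V − nb) = (2.34)(8.314)(262.4)/(1.617 − 2.34×0.04027) = 5104.9/1.5228 = 3352.3 kPa
a n²/V² = (237.0)(2.34)²/(1.617)² = 496.32 kPa
P = 3352.3 − 496.32 = 2856 kPa

P ≈ 2856 kPa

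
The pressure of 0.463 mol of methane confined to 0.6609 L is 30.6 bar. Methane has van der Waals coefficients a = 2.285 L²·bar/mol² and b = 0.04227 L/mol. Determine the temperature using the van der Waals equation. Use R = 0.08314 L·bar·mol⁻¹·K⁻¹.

T ≈ 528.5 K

T = (P + a n²/V²)(V − nb)/(nR)
P + a n²/V² = 30.6 + (2.285)(0.463)²/(0.6609)² = 31.721 bar
V − nb = 0.6609 − (0.463)(0.04227) = 0.64133 L
T = (31.721)(0.64133)/((0.463)(0.08314)) = 528.5 K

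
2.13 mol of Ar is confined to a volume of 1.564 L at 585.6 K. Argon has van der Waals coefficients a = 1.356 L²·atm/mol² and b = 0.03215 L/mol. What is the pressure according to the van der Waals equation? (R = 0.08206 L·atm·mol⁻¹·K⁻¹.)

P = nRT/(V − nb) − a n²/V²
nRT/(V − nb) = (2.13)(0.08206)(585.6)/(1.564 − 2.13×0.03215) = 102.36/1.4955 = 68.445 atm
a n²/V² = (1.356)(2.13)²/(1.564)² = 2.5150 atm
P = 68.445 − 2.5150 = 65.93 atm

P ≈ 65.93 atm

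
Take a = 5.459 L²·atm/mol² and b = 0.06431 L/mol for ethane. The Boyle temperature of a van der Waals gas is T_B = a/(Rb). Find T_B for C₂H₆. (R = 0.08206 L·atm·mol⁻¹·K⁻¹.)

T_B ≈ 1034 K

For a van der Waals gas the second virial coefficient B₂ = b − a/(RT) vanishes at T_B = a/(Rb).
T_B = 5.459/(0.08206×0.06431) = 5.459/0.0052773 = 1034 K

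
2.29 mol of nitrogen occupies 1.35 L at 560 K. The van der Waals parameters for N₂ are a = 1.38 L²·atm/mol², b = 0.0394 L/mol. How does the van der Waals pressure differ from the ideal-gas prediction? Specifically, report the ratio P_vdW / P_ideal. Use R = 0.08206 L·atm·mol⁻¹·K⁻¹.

Ideal: P_ideal = nRT/V = (2.29)(0.08206)(560)/1.35 = 77.9509 atm
vdW: P = nRT/(V − nb) − a n²/V² = 105.234/1.25977 − 7.23686/1.82250 = 83.5343 − 3.97084 = 79.5635 atm
Ratio = 79.5635/77.9509 = 1.021

P_vdW / P_ideal ≈ 1.021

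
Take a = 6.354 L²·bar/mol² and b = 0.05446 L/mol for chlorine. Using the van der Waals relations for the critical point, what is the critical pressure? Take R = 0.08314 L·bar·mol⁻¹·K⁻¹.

For a van der Waals gas, P_c = a/(27b²).
P_c = 6.354/(27×(0.05446)²) = 6.354/0.080079 = 79.35 bar

P_c ≈ 79.35 bar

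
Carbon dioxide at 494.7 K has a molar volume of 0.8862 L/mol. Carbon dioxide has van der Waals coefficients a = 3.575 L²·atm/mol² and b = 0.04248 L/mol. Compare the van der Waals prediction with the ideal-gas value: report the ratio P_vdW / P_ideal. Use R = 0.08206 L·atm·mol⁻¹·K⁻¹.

P_vdW / P_ideal ≈ 0.9510

Ideal: P_ideal = RT/V_m = (0.08206)(494.7)/0.8862 = 45.8080 atm
vdW: P = RT/(V_m − b) − a/V_m² = 40.5951/0.843720 − 3.575/0.785350 = 48.1144 − 4.55211 = 43.5623 atm
Ratio = 43.5623/45.8080 = 0.9510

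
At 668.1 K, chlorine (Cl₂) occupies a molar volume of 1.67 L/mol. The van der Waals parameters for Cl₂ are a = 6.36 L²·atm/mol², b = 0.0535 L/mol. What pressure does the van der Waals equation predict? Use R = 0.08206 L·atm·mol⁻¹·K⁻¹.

P ≈ 31.63 atm

P = RT/(V_m − b) − a/V_m²
RT/(V_m − b) = (0.08206)(668.1)/(1.67 − 0.0535) = 54.824/1.6165 = 33.915 atm
a/V_m² = 6.36/(1.67)² = 2.2805 atm
P = 33.915 − 2.2805 = 31.63 atm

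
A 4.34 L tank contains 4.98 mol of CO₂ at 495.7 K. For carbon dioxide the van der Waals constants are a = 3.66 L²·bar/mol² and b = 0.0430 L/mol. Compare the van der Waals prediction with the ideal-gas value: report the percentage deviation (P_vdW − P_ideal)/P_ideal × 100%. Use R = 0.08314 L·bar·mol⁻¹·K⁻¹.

-5.00 %

Ideal: P_ideal = nRT/V = (4.98)(0.08314)(495.7)/4.34 = 47.2899 bar
vdW: P = nRT/(V − nb) − a n²/V² = 205.238/4.12586 − 90.7695/18.8356 = 49.7443 − 4.81904 = 44.9253 bar
% deviation = (44.9253 − 47.2899)/47.2899 × 100% = -5.00%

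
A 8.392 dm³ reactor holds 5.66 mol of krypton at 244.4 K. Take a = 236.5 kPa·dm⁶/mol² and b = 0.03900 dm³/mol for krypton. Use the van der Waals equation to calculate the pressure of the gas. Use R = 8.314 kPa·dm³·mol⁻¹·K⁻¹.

P = nRT/(V − nb) − a n²/V²
nRT/(V − nb) = (5.66)(8.314)(244.4)/(8.392 − 5.66×0.03900) = 11501/8.1713 = 1407.5 kPa
a n²/V² = (236.5)(5.66)²/(8.392)² = 107.58 kPa
P = 1407.5 − 107.58 = 1300 kPa

P ≈ 1300 kPa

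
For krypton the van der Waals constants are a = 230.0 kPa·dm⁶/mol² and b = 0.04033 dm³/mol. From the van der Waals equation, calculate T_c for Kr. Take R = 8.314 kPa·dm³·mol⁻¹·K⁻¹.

For a van der Waals gas, T_c = 8a/(27Rb).
T_c = 8×230.0/(27×8.314×0.04033) = 1840.0/9.0532 = 203.2 K

T_c ≈ 203.2 K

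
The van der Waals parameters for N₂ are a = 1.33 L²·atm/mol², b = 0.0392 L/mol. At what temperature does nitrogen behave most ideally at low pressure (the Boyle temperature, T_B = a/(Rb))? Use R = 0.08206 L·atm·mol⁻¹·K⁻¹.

For a van der Waals gas the second virial coefficient B₂ = b − a/(RT) vanishes at T_B = a/(Rb).
T_B = 1.33/(0.08206×0.0392) = 1.33/0.0032168 = 413.5 K

T_B ≈ 413.5 K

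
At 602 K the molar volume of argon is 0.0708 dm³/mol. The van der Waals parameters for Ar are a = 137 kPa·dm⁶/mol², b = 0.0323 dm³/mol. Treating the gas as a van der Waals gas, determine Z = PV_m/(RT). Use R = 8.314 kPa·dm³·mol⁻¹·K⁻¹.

Z ≈ 1.452

P = RT/(V_m − b) − a/V_m² = (8.314)(602)/(0.0708 − 0.0323) − 137/(0.0708)²
  = 5005.0/0.038500 − 27331 = 130000 − 27331 = 102669 kPa
Z = PV_m/(RT) = (102669)(0.0708)/((8.314)(602)) = 7269.0/5005.0 = 1.452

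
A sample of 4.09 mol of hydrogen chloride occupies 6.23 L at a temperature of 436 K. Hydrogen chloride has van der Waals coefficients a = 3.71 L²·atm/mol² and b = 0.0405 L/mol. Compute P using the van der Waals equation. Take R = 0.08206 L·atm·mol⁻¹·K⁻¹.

P ≈ 22.53 atm

P = nRT/(V − nb) − a n²/V²
nRT/(V − nb) = (4.09)(0.08206)(436)/(6.23 − 4.09×0.0405) = 146.33/6.0644 = 24.129 atm
a n²/V² = (3.71)(4.09)²/(6.23)² = 1.5990 atm
P = 24.129 − 1.5990 = 22.53 atm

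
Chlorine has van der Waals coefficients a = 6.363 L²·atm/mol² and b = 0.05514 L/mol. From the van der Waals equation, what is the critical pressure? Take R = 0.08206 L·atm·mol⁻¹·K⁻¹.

P_c ≈ 77.51 atm

For a van der Waals gas, P_c = a/(27b²).
P_c = 6.363/(27×(0.05514)²) = 6.363/0.082091 = 77.51 atm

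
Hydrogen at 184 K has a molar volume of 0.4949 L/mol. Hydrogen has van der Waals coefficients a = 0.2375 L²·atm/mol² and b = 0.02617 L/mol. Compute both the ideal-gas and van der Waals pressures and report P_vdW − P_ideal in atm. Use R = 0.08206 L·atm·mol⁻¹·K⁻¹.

Ideal: P_ideal = RT/V_m = (0.08206)(184)/0.4949 = 30.5093 atm
vdW: P = RT/(V_m − b) − a/V_m² = 15.0990/0.468730 − 0.2375/0.244926 = 32.2126 − 0.969681 = 31.2429 atm
ΔP = 31.2429 − 30.5093 = 0.734 atm

ΔP ≈ 0.734 atm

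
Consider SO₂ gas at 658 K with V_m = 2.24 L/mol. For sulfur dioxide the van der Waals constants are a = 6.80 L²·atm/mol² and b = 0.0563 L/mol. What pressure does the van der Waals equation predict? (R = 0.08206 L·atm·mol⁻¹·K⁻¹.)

P ≈ 23.37 atm

P = RT/(V_m − b) − a/V_m²
RT/(V_m − b) = (0.08206)(658)/(2.24 − 0.0563) = 53.995/2.1837 = 24.726 atm
a/V_m² = 6.80/(2.24)² = 1.3552 atm
P = 24.726 − 1.3552 = 23.37 atm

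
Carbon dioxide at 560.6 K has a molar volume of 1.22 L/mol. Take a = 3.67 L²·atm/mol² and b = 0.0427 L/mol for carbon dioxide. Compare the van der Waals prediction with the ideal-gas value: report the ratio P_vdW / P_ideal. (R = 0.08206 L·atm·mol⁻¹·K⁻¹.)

P_vdW / P_ideal ≈ 0.9709

Ideal: P_ideal = RT/V_m = (0.08206)(560.6)/1.22 = 37.7072 atm
vdW: P = RT/(V_m − b) − a/V_m² = 46.0028/1.17730 − 3.67/1.48840 = 39.0748 − 2.46574 = 36.6091 atm
Ratio = 36.6091/37.7072 = 0.9709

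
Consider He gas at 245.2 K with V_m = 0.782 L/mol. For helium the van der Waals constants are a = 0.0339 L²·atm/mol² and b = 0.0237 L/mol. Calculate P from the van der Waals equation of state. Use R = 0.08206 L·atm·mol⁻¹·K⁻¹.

P = RT/(V_m − b) − a/V_m²
RT/(V_m − b) = (0.08206)(245.2)/(0.782 − 0.0237) = 20.121/0.75830 = 26.534 atm
a/V_m² = 0.0339/(0.782)² = 0.055435 atm
P = 26.534 − 0.055435 = 26.48 atm

P ≈ 26.48 atm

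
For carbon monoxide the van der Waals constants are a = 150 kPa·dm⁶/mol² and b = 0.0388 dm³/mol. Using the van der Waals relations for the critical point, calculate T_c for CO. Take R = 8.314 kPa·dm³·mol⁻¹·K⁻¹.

For a van der Waals gas, T_c = 8a/(27Rb).
T_c = 8×150/(27×8.314×0.0388) = 1200.0/8.7097 = 137.8 K

T_c ≈ 137.8 K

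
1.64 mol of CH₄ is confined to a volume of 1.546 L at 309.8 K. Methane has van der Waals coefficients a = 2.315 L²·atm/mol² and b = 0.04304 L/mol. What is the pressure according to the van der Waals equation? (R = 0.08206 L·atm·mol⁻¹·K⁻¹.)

P ≈ 25.65 atm

P = nRT/(V − nb) − a n²/V²
nRT/(V − nb) = (1.64)(0.08206)(309.8)/(1.546 − 1.64×0.04304) = 41.692/1.4754 = 28.258 atm
a n²/V² = (2.315)(1.64)²/(1.546)² = 2.6051 atm
P = 28.258 − 2.6051 = 25.65 atm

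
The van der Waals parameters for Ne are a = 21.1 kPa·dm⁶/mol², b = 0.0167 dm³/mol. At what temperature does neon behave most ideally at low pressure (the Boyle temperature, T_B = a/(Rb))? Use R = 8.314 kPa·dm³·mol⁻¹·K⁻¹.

T_B ≈ 152.0 K

For a van der Waals gas the second virial coefficient B₂ = b − a/(RT) vanishes at T_B = a/(Rb).
T_B = 21.1/(8.314×0.0167) = 21.1/0.13884 = 152.0 K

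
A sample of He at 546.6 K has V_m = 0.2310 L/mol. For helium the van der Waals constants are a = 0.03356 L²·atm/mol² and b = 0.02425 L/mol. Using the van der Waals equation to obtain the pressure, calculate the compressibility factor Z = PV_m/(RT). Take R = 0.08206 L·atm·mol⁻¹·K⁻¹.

Z ≈ 1.114

P = RT/(V_m − b) − a/V_m² = (0.08206)(546.6)/(0.2310 − 0.02425) − 0.03356/(0.2310)²
  = 44.854/0.20675 − 0.62892 = 216.95 − 0.62892 = 216.32 atm
Z = PV_m/(RT) = (216.32)(0.2310)/((0.08206)(546.6)) = 49.970/44.854 = 1.114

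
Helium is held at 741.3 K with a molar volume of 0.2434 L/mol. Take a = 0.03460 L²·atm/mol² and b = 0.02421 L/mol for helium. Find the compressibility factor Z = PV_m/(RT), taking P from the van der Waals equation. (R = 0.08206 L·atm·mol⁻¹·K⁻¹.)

Z ≈ 1.108

P = RT/(V_m − b) − a/V_m² = (0.08206)(741.3)/(0.2434 − 0.02421) − 0.03460/(0.2434)²
  = 60.831/0.21919 − 0.58403 = 277.53 − 0.58403 = 276.95 atm
Z = PV_m/(RT) = (276.95)(0.2434)/((0.08206)(741.3)) = 67.410/60.831 = 1.108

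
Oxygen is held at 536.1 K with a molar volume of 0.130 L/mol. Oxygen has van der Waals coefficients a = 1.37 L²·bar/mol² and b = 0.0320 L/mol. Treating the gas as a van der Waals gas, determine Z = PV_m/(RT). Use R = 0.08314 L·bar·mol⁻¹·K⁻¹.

P = RT/(V_m − b) − a/V_m² = (0.08314)(536.1)/(0.130 − 0.0320) − 1.37/(0.130)²
  = 44.571/0.098000 − 81.065 = 454.81 − 81.065 = 373.75 bar
Z = PV_m/(RT) = (373.75)(0.130)/((0.08314)(536.1)) = 48.588/44.571 = 1.090

Z ≈ 1.090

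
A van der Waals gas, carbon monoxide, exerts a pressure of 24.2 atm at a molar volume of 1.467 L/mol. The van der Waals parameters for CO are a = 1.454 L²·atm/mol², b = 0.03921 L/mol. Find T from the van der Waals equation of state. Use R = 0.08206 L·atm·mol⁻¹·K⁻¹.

T ≈ 432.8 K

T = (P + a/V_m²)(V_m − b)/R
P + a/V_m² = 24.2 + 1.454/(1.467)² = 24.876 atm
V_m − b = 1.467 − 0.03921 = 1.4278 L/mol
T = (24.876)(1.4278)/0.08206 = 432.8 K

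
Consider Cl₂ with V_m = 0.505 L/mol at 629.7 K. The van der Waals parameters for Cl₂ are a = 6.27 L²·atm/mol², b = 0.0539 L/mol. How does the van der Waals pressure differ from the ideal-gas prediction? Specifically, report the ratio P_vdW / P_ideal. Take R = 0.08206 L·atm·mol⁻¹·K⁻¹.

Ideal: P_ideal = RT/V_m = (0.08206)(629.7)/0.505 = 102.323 atm
vdW: P = RT/(V_m − b) − a/V_m² = 51.6732/0.451100 − 6.27/0.255025 = 114.549 − 24.5858 = 89.963 atm
Ratio = 89.963/102.323 = 0.8792

P_vdW / P_ideal ≈ 0.8792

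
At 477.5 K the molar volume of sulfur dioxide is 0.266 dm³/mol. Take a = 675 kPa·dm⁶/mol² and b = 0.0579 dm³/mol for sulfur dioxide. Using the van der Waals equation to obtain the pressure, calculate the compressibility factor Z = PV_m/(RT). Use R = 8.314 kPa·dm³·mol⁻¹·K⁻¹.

P = RT/(V_m − b) − a/V_m² = (8.314)(477.5)/(0.266 − 0.0579) − 675/(0.266)²
  = 3969.9/0.20810 − 9539.8 = 19077 − 9539.8 = 9537 kPa
Z = PV_m/(RT) = (9537)(0.266)/((8.314)(477.5)) = 2536.8/3969.9 = 0.6390

Z ≈ 0.6390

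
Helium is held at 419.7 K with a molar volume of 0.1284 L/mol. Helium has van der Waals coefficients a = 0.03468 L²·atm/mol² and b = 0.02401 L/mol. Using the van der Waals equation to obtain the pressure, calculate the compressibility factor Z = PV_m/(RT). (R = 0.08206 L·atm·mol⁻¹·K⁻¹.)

Z ≈ 1.222

P = RT/(V_m − b) − a/V_m² = (0.08206)(419.7)/(0.1284 − 0.02401) − 0.03468/(0.1284)²
  = 34.441/0.10439 − 2.1035 = 329.93 − 2.1035 = 327.83 atm
Z = PV_m/(RT) = (327.83)(0.1284)/((0.08206)(419.7)) = 42.093/34.441 = 1.222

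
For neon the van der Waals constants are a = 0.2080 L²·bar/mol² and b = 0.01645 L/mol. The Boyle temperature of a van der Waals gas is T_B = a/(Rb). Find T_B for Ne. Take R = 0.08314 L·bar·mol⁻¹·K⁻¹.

For a van der Waals gas the second virial coefficient B₂ = b − a/(RT) vanishes at T_B = a/(Rb).
T_B = 0.2080/(0.08314×0.01645) = 0.2080/0.0013677 = 152.1 K

T_B ≈ 152.1 K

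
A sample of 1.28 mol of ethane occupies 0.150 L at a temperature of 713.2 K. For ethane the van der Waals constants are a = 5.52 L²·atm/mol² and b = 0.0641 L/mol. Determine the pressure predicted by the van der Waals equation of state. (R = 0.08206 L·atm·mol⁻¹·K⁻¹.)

P ≈ 700.5 atm

P = nRT/(V − nb) − a n²/V²
nRT/(V − nb) = (1.28)(0.08206)(713.2)/(0.150 − 1.28×0.0641) = 74.912/0.067952 = 1102.4 atm
a n²/V² = (5.52)(1.28)²/(0.150)² = 401.95 atm
P = 1102.4 − 401.95 = 700.5 atm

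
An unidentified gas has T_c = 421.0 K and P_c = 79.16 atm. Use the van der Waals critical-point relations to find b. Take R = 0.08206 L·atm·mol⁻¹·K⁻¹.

b ≈ 0.05455 L/mol

From T_c = 8a/(27Rb) and P_c = a/(27b²): b = R T_c/(8 P_c).
b = (0.08206)(421.0)/(8×79.16) = 34.547/633.28 = 0.05455 L/mol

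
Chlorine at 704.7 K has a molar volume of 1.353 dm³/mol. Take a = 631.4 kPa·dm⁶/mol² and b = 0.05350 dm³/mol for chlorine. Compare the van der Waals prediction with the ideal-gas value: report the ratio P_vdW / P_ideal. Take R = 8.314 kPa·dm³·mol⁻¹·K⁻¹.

Ideal: P_ideal = RT/V_m = (8.314)(704.7)/1.353 = 4330.29 kPa
vdW: P = RT/(V_m − b) − a/V_m² = 5858.88/1.29950 − 631.4/1.83061 = 4508.56 − 344.912 = 4163.65 kPa
Ratio = 4163.65/4330.29 = 0.9615

P_vdW / P_ideal ≈ 0.9615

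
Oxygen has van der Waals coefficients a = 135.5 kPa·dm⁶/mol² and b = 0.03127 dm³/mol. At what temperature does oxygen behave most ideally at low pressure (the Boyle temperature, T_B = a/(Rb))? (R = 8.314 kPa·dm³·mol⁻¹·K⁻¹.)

For a van der Waals gas the second virial coefficient B₂ = b − a/(RT) vanishes at T_B = a/(Rb).
T_B = 135.5/(8.314×0.03127) = 135.5/0.25998 = 521.2 K

T_B ≈ 521.2 K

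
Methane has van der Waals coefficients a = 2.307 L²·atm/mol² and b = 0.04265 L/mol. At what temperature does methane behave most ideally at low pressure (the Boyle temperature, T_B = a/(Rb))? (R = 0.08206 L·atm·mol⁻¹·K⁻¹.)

T_B ≈ 659.2 K

For a van der Waals gas the second virial coefficient B₂ = b − a/(RT) vanishes at T_B = a/(Rb).
T_B = 2.307/(0.08206×0.04265) = 2.307/0.0034999 = 659.2 K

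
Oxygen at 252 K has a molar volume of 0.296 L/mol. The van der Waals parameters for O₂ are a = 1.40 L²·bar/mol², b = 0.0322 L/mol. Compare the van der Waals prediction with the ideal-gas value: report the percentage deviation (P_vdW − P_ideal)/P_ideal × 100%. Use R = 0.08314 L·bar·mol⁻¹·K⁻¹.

-10.37 %

Ideal: P_ideal = RT/V_m = (0.08314)(252)/0.296 = 70.7814 bar
vdW: P = RT/(V_m − b) − a/V_m² = 20.9513/0.263800 − 1.40/0.0876160 = 79.4212 − 15.9788 = 63.4424 bar
% deviation = (63.4424 − 70.7814)/70.7814 × 100% = -10.37%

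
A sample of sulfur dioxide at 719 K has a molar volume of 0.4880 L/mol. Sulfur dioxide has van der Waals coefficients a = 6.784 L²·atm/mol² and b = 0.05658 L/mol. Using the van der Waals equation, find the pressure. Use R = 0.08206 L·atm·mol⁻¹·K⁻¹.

P ≈ 108.3 atm

P = RT/(V_m − b) − a/V_m²
RT/(V_m − b) = (0.08206)(719)/(0.4880 − 0.05658) = 59.001/0.43142 = 136.76 atm
a/V_m² = 6.784/(0.4880)² = 28.487 atm
P = 136.76 − 28.487 = 108.3 atm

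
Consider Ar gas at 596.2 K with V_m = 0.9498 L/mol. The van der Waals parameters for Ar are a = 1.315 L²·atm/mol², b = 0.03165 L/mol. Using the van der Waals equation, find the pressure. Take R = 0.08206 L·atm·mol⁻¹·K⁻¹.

P = RT/(V_m − b) − a/V_m²
RT/(V_m − b) = (0.08206)(596.2)/(0.9498 − 0.03165) = 48.924/0.91815 = 53.285 atm
a/V_m² = 1.315/(0.9498)² = 1.4577 atm
P = 53.285 − 1.4577 = 51.83 atm

P ≈ 51.83 atm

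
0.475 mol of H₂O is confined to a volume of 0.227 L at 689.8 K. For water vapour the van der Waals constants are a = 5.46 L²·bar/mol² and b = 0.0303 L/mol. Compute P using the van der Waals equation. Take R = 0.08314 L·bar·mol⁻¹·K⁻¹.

P = nRT/(V − nb) − a n²/V²
nRT/(V − nb) = (0.475)(0.08314)(689.8)/(0.227 − 0.475×0.0303) = 27.241/0.21261 = 128.13 bar
a n²/V² = (5.46)(0.475)²/(0.227)² = 23.907 bar
P = 128.13 − 23.907 = 104.2 bar

P ≈ 104.2 bar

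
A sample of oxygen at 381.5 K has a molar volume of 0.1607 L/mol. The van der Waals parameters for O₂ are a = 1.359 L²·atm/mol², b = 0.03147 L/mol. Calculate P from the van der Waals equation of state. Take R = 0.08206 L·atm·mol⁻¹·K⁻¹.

P ≈ 189.6 atm

P = RT/(V_m − b) − a/V_m²
RT/(V_m − b) = (0.08206)(381.5)/(0.1607 − 0.03147) = 31.306/0.12923 = 242.25 atm
a/V_m² = 1.359/(0.1607)² = 52.624 atm
P = 242.25 − 52.624 = 189.6 atm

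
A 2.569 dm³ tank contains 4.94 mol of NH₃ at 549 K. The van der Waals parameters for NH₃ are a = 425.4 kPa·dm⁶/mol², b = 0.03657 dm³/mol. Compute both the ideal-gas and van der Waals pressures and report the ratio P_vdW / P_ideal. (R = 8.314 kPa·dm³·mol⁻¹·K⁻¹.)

P_vdW / P_ideal ≈ 0.8964

Ideal: P_ideal = nRT/V = (4.94)(8.314)(549)/2.569 = 8776.98 kPa
vdW: P = nRT/(V − nb) − a n²/V² = 22548.1/2.38834 − 10381.3/6.59976 = 9440.91 − 1572.98 = 7867.93 kPa
Ratio = 7867.93/8776.98 = 0.8964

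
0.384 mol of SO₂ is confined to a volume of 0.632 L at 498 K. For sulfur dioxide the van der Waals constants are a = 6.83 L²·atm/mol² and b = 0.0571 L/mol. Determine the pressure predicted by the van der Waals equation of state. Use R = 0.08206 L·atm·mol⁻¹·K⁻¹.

P = nRT/(V − nb) − a n²/V²
nRT/(V − nb) = (0.384)(0.08206)(498)/(0.632 − 0.384×0.0571) = 15.692/0.61007 = 25.722 atm
a n²/V² = (6.83)(0.384)²/(0.632)² = 2.5214 atm
P = 25.722 − 2.5214 = 23.20 atm

P ≈ 23.20 atm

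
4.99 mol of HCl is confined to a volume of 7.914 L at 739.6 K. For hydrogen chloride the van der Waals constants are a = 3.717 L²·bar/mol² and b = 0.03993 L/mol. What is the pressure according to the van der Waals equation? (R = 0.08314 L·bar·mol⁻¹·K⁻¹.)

P = nRT/(V − nb) − a n²/V²
nRT/(V − nb) = (4.99)(0.08314)(739.6)/(7.914 − 4.99×0.03993) = 306.84/7.7147 = 39.773 bar
a n²/V² = (3.717)(4.99)²/(7.914)² = 1.4778 bar
P = 39.773 − 1.4778 = 38.30 bar

P ≈ 38.30 bar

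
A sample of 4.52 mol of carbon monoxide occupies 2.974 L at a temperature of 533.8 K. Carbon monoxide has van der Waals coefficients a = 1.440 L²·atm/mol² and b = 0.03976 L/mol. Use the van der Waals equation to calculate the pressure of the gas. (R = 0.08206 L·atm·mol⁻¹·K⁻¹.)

P = nRT/(V − nb) − a n²/V²
nRT/(V − nb) = (4.52)(0.08206)(533.8)/(2.974 − 4.52×0.03976) = 197.99/2.7943 = 70.855 atm
a n²/V² = (1.440)(4.52)²/(2.974)² = 3.3263 atm
P = 70.855 − 3.3263 = 67.53 atm

P ≈ 67.53 atm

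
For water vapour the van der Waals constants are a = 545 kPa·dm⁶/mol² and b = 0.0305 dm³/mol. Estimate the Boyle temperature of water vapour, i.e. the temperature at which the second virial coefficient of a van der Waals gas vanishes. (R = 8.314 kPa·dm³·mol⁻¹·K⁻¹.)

For a van der Waals gas the second virial coefficient B₂ = b − a/(RT) vanishes at T_B = a/(Rb).
T_B = 545/(8.314×0.0305) = 545/0.25358 = 2149 K

T_B ≈ 2149 K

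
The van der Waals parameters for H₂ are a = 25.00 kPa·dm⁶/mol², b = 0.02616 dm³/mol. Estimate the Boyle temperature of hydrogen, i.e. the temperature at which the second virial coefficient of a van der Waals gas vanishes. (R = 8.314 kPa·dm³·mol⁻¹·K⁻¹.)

T_B ≈ 114.9 K

For a van der Waals gas the second virial coefficient B₂ = b − a/(RT) vanishes at T_B = a/(Rb).
T_B = 25.00/(8.314×0.02616) = 25.00/0.21749 = 114.9 K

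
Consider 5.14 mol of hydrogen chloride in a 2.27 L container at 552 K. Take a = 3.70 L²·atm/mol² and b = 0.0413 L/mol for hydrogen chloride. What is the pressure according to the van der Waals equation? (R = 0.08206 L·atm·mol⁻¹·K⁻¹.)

P = nRT/(V − nb) − a n²/V²
nRT/(V − nb) = (5.14)(0.08206)(552)/(2.27 − 5.14×0.0413) = 232.83/2.0577 = 113.15 atm
a n²/V² = (3.70)(5.14)²/(2.27)² = 18.970 atm
P = 113.15 − 18.970 = 94.18 atm

P ≈ 94.18 atm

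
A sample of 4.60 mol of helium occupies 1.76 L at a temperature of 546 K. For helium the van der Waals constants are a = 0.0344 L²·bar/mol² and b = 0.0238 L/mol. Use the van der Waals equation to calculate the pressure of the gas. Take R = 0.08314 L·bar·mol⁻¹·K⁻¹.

P ≈ 126.3 bar

P = nRT/(V − nb) − a n²/V²
nRT/(V − nb) = (4.60)(0.08314)(546)/(1.76 − 4.60×0.0238) = 208.81/1.6505 = 126.51 bar
a n²/V² = (0.0344)(4.60)²/(1.76)² = 0.23499 bar
P = 126.51 − 0.23499 = 126.3 bar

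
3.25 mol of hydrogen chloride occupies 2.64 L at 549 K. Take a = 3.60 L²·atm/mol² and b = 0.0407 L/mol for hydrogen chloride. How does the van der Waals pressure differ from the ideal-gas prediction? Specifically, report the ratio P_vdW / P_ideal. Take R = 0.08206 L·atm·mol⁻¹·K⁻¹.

P_vdW / P_ideal ≈ 0.9544

Ideal: P_ideal = nRT/V = (3.25)(0.08206)(549)/2.64 = 55.4604 atm
vdW: P = nRT/(V − nb) − a n²/V² = 146.416/2.50773 − 38.0250/6.96960 = 58.3859 − 5.45584 = 52.9301 atm
Ratio = 52.9301/55.4604 = 0.9544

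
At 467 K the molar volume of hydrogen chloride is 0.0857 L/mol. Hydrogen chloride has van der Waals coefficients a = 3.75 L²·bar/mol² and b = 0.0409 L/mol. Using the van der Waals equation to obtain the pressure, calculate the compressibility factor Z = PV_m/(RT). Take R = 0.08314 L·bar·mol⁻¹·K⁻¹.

Z ≈ 0.7859

P = RT/(V_m − b) − a/V_m² = (0.08314)(467)/(0.0857 − 0.0409) − 3.75/(0.0857)²
  = 38.826/0.044800 − 510.59 = 866.65 − 510.59 = 356.06 bar
Z = PV_m/(RT) = (356.06)(0.0857)/((0.08314)(467)) = 30.514/38.826 = 0.7859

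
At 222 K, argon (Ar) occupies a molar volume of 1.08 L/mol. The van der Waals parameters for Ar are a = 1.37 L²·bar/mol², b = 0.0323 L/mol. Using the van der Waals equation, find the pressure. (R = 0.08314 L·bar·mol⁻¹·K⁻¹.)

P = RT/(V_m − b) − a/V_m²
RT/(V_m − b) = (0.08314)(222)/(1.08 − 0.0323) = 18.457/1.0477 = 17.617 bar
a/V_m² = 1.37/(1.08)² = 1.1746 bar
P = 17.617 − 1.1746 = 16.44 bar

P ≈ 16.44 bar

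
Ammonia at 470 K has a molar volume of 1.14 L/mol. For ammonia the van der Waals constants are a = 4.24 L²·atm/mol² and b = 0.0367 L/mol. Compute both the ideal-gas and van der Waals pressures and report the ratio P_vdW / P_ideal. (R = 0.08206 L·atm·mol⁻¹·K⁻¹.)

P_vdW / P_ideal ≈ 0.9368

Ideal: P_ideal = RT/V_m = (0.08206)(470)/1.14 = 33.8318 atm
vdW: P = RT/(V_m − b) − a/V_m² = 38.5682/1.10330 − 4.24/1.29960 = 34.9571 − 3.26254 = 31.6946 atm
Ratio = 31.6946/33.8318 = 0.9368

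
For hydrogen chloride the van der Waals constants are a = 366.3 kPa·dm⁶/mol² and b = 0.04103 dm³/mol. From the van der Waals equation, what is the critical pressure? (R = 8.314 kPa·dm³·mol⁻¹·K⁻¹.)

For a van der Waals gas, P_c = a/(27b²).
P_c = 366.3/(27×(0.04103)²) = 366.3/0.045453 = 8059 kPa

P_c ≈ 8059 kPa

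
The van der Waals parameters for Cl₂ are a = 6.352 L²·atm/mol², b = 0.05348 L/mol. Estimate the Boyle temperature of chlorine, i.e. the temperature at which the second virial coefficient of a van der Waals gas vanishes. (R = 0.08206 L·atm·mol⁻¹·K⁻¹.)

T_B ≈ 1447 K

For a van der Waals gas the second virial coefficient B₂ = b − a/(RT) vanishes at T_B = a/(Rb).
T_B = 6.352/(0.08206×0.05348) = 6.352/0.0043886 = 1447 K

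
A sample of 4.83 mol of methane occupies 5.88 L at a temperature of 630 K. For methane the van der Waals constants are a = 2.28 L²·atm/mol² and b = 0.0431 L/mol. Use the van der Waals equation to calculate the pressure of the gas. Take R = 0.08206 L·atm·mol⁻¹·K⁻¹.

P = nRT/(V − nb) − a n²/V²
nRT/(V − nb) = (4.83)(0.08206)(630)/(5.88 − 4.83×0.0431) = 249.70/5.6718 = 44.025 atm
a n²/V² = (2.28)(4.83)²/(5.88)² = 1.5384 atm
P = 44.025 − 1.5384 = 42.49 atm

P ≈ 42.49 atm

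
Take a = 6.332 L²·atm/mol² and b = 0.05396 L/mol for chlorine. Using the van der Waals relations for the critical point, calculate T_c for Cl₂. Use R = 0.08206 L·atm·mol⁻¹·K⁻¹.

For a van der Waals gas, T_c = 8a/(27Rb).
T_c = 8×6.332/(27×0.08206×0.05396) = 50.656/0.11955 = 423.7 K

T_c ≈ 423.7 K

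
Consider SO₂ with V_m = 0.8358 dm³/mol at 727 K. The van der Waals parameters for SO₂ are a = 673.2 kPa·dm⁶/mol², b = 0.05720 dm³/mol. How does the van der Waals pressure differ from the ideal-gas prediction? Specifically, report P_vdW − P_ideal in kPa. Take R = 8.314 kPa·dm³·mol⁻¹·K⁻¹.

ΔP ≈ -432.4 kPa

Ideal: P_ideal = RT/V_m = (8.314)(727)/0.8358 = 7231.73 kPa
vdW: P = RT/(V_m − b) − a/V_m² = 6044.28/0.778600 − 673.2/0.698562 = 7763.01 − 963.694 = 6799.32 kPa
ΔP = 6799.32 − 7231.73 = -432.4 kPa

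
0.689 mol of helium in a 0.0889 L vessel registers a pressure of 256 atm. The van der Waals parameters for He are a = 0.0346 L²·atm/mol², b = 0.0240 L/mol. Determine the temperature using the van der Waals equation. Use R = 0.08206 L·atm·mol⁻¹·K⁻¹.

T ≈ 330.3 K

T = (P + a n²/V²)(V − nb)/(nR)
P + a n²/V² = 256 + (0.0346)(0.689)²/(0.0889)² = 258.08 atm
V − nb = 0.0889 − (0.689)(0.0240) = 0.072364 L
T = (258.08)(0.072364)/((0.689)(0.08206)) = 330.3 K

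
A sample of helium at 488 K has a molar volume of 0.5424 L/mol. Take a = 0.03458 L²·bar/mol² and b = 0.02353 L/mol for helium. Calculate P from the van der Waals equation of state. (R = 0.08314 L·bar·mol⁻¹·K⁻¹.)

P ≈ 78.08 bar

P = RT/(V_m − b) − a/V_m²
RT/(V_m − b) = (0.08314)(488)/(0.5424 − 0.02353) = 40.572/0.51887 = 78.193 bar
a/V_m² = 0.03458/(0.5424)² = 0.11754 bar
P = 78.193 − 0.11754 = 78.08 bar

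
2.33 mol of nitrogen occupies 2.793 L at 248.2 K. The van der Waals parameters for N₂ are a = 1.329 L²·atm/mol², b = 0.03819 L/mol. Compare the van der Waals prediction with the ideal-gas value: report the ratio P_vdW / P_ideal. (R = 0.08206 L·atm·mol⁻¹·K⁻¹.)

Ideal: P_ideal = nRT/V = (2.33)(0.08206)(248.2)/2.793 = 16.9910 atm
vdW: P = nRT/(V − nb) − a n²/V² = 47.4558/2.70402 − 7.21501/7.80085 = 17.5501 − 0.924900 = 16.6252 atm
Ratio = 16.6252/16.9910 = 0.9785

P_vdW / P_ideal ≈ 0.9785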